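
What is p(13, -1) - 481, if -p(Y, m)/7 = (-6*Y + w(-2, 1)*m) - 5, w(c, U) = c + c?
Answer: 72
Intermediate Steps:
w(c, U) = 2*c
p(Y, m) = 35 + 28*m + 42*Y (p(Y, m) = -7*((-6*Y + (2*(-2))*m) - 5) = -7*((-6*Y - 4*m) - 5) = -7*(-5 - 6*Y - 4*m) = 35 + 28*m + 42*Y)
p(13, -1) - 481 = (35 + 28*(-1) + 42*13) - 481 = (35 - 28 + 546) - 481 = 553 - 481 = 72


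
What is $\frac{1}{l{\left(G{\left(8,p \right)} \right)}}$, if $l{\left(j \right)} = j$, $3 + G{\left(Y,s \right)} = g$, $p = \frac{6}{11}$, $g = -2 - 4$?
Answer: $- \frac{1}{9} \approx -0.11111$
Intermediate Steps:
$g = -6$
$p = \frac{6}{11}$ ($p = 6 \cdot \frac{1}{11} = \frac{6}{11} \approx 0.54545$)
$G{\left(Y,s \right)} = -9$ ($G{\left(Y,s \right)} = -3 - 6 = -9$)
$\frac{1}{l{\left(G{\left(8,p \right)} \right)}} = \frac{1}{-9} = - \frac{1}{9}$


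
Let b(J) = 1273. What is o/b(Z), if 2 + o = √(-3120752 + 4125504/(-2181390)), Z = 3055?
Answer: -2/1273 + 52*I*√152551670767165/462818245 ≈ -0.0015711 + 1.3877*I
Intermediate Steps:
o = -2 + 52*I*√152551670767165/363565 (o = -2 + √(-3120752 + 4125504/(-2181390)) = -2 + √(-3120752 + 4125504*(-1/2181390)) = -2 + √(-3120752 - 687584/363565) = -2 + √(-1134596888464/363565) = -2 + 52*I*√152551670767165/363565 ≈ -2.0 + 1766.6*I)
o/b(Z) = (-2 + 52*I*√152551670767165/363565)/1273 = (-2 + 52*I*√152551670767165/363565)*(1/1273) = -2/1273 + 52*I*√152551670767165/462818245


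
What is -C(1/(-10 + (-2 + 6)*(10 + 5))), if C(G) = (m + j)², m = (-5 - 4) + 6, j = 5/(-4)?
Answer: -289/16 ≈ -18.063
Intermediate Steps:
j = -5/4 (j = 5*(-¼) = -5/4 ≈ -1.2500)
m = -3 (m = -9 + 6 = -3)
C(G) = 289/16 (C(G) = (-3 - 5/4)² = (-17/4)² = 289/16)
-C(1/(-10 + (-2 + 6)*(10 + 5))) = -1*289/16 = -289/16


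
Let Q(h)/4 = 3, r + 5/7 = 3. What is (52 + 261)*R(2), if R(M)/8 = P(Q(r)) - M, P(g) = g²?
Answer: 355568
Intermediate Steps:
r = 16/7 (r = -5/7 + 3 = 16/7 ≈ 2.2857)
Q(h) = 12 (Q(h) = 4*3 = 12)
R(M) = 1152 - 8*M (R(M) = 8*(12² - M) = 8*(144 - M) = 1152 - 8*M)
(52 + 261)*R(2) = (52 + 261)*(1152 - 8*2) = 313*(1152 - 16) = 313*1136 = 355568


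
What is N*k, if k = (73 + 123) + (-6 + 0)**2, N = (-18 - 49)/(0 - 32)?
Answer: 1943/4 ≈ 485.75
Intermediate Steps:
N = 67/32 (N = -67/(-32) = -67*(-1/32) = 67/32 ≈ 2.0938)
k = 232 (k = 196 + (-6)**2 = 196 + 36 = 232)
N*k = (67/32)*232 = 1943/4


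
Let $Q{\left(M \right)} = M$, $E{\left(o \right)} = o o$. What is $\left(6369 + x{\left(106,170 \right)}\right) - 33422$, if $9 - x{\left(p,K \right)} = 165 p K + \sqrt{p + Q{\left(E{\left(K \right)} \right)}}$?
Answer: $-3000344 - \sqrt{29006} \approx -3.0005 \cdot 10^{6}$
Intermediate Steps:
$E{\left(o \right)} = o^{2}$
$x{\left(p,K \right)} = 9 - \sqrt{p + K^{2}} - 165 K p$ ($x{\left(p,K \right)} = 9 - \left(165 p K + \sqrt{p + K^{2}}\right) = 9 - \left(165 K p + \sqrt{p + K^{2}}\right) = 9 - \left(\sqrt{p + K^{2}} + 165 K p\right) = 9 - \sqrt{p + K^{2}} - 165 K p$)
$\left(6369 + x{\left(106,170 \right)}\right) - 33422 = \left(6369 - \left(-9 + 2973300 + \sqrt{106 + 170^{2}}\right)\right) - 33422 = \left(6369 - \left(2973291 + \sqrt{106 + 28900}\right)\right) - 33422 = \left(6369 - \left(2973291 + \sqrt{29006}\right)\right) - 33422 = \left(-2966922 - \sqrt{29006}\right) - 33422 = -3000344 - \sqrt{29006}$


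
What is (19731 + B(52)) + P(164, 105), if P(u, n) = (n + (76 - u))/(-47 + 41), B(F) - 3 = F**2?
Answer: 134611/6 ≈ 22435.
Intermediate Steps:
B(F) = 3 + F**2
P(u, n) = -38/3 - n/6 + u/6 (P(u, n) = (76 + n - u)/(-6) = (76 + n - u)*(-1/6) = -38/3 - n/6 + u/6)
(19731 + B(52)) + P(164, 105) = (19731 + (3 + 52**2)) + (-38/3 - 1/6*105 + (1/6)*164) = (19731 + (3 + 2704)) + (-38/3 - 35/2 + 82/3) = (19731 + 2707) - 17/6 = 22438 - 17/6 = 134611/6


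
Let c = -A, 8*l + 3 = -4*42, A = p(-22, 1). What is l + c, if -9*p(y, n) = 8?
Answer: -1475/72 ≈ -20.486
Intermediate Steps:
p(y, n) = -8/9 (p(y, n) = -1/9*8 = -8/9)
A = -8/9 ≈ -0.88889
l = -171/8 (l = -3/8 + (-4*42)/8 = -3/8 + (1/8)*(-168) = -3/8 - 21 = -171/8 ≈ -21.375)
c = 8/9 (c = -1*(-8/9) = 8/9 ≈ 0.88889)
l + c = -171/8 + 8/9 = -1475/72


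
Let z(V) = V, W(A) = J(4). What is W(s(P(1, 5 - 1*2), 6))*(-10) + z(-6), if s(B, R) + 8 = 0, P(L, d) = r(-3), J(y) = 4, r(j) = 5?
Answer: -46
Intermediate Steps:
P(L, d) = 5
s(B, R) = -8 (s(B, R) = -8 + 0 = -8)
W(A) = 4
W(s(P(1, 5 - 1*2), 6))*(-10) + z(-6) = 4*(-10) - 6 = -40 - 6 = -46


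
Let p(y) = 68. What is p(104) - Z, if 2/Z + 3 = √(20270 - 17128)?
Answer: 213038/3133 - 2*√3142/3133 ≈ 67.962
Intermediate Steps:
Z = 2/(-3 + √3142) (Z = 2/(-3 + √(20270 - 17128)) = 2/(-3 + √3142) ≈ 0.037698)
p(104) - Z = 68 - (6/3133 + 2*√3142/3133) = 68 + (-6/3133 - 2*√3142/3133) = 213038/3133 - 2*√3142/3133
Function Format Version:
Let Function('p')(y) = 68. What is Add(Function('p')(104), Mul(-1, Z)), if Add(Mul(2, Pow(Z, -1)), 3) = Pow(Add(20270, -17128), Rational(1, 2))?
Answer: Add(Rational(213038, 3133), Mul(Rational(-2, 3133), Pow(3142, Rational(1, 2)))) ≈ 67.962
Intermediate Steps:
Z = Mul(2, Pow(Add(-3, Pow(3142, Rational(1, 2))), -1)) (Z = Mul(2, Pow(Add(-3, Pow(Add(20270, -17128), Rational(1, 2))), -1)) = Mul(2, Pow(Add(-3, Pow(3142, Rational(1, 2))), -1)) ≈ 0.037698)
Add(Function('p')(104), Mul(-1, Z)) = Add(68, Mul(-1, Add(Rational(6, 3133), Mul(Rational(2, 3133), Pow(3142, Rational(1, 2)))))) = Add(68, Add(Rational(-6, 3133), Mul(Rational(-2, 3133), Pow(3142, Rational(1, 2))))) = Add(Rational(213038, 3133), Mul(Rational(-2, 3133), Pow(3142, Rational(1, 2))))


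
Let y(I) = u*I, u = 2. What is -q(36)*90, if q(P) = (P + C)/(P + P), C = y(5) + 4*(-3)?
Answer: -85/2 ≈ -42.500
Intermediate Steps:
y(I) = 2*I
C = -2 (C = 2*5 + 4*(-3) = 10 - 12 = -2)
q(P) = (-2 + P)/(2*P) (q(P) = (P - 2)/(P + P) = (-2 + P)/((2*P)) = (-2 + P)*(1/(2*P)) = (-2 + P)/(2*P))
-q(36)*90 = -(1/2)*(-2 + 36)/36*90 = -(1/2)*(1/36)*34*90 = -17*90/36 = -1*85/2 = -85/2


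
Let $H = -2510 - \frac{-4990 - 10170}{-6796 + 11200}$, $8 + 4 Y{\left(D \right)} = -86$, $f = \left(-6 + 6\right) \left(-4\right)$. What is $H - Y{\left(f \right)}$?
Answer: $- \frac{5467693}{2202} \approx -2483.1$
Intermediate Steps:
$f = 0$ ($f = 0 \left(-4\right) = 0$)
$Y{\left(D \right)} = - \frac{47}{2}$ ($Y{\left(D \right)} = -2 + \frac{1}{4} \left(-86\right) = -2 - \frac{43}{2} = - \frac{47}{2}$)
$H = - \frac{2759720}{1101}$ ($H = -2510 - - \frac{15160}{4404} = -2510 - \left(-15160\right) \frac{1}{4404} = -2510 - - \frac{3790}{1101} = -2510 + \frac{3790}{1101} = - \frac{2759720}{1101} \approx -2506.6$)
$H - Y{\left(f \right)} = - \frac{2759720}{1101} - - \frac{47}{2} = - \frac{2759720}{1101} + \frac{47}{2} = - \frac{5467693}{2202}$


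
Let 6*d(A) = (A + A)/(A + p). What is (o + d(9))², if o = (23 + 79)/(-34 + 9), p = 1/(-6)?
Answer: 24561936/1755625 ≈ 13.990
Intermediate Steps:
p = -⅙ ≈ -0.16667
d(A) = A/(3*(-⅙ + A)) (d(A) = ((A + A)/(A - ⅙))/6 = ((2*A)/(-⅙ + A))/6 = (2*A/(-⅙ + A))/6 = A/(3*(-⅙ + A)))
o = -102/25 (o = 102/(-25) = 102*(-1/25) = -102/25 ≈ -4.0800)
(o + d(9))² = (-102/25 + 2*9/(-1 + 6*9))² = (-102/25 + 2*9/(-1 + 54))² = (-102/25 + 2*9/53)² = (-102/25 + 2*9*(1/53))² = (-102/25 + 18/53)² = (-4956/1325)² = 24561936/1755625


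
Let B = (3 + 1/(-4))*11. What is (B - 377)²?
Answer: 1923769/16 ≈ 1.2024e+5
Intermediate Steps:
B = 121/4 (B = (3 - ¼)*11 = (11/4)*11 = 121/4 ≈ 30.250)
(B - 377)² = (121/4 - 377)² = (-1387/4)² = 1923769/16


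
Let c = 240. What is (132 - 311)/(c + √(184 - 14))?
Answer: -4296/5743 + 179*√170/57430 ≈ -0.70740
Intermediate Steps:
(132 - 311)/(c + √(184 - 14)) = (132 - 311)/(240 + √(184 - 14)) = -179/(240 + √170)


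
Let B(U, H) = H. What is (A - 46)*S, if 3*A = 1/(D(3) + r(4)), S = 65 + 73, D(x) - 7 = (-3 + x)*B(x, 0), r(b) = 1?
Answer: -25369/4 ≈ -6342.3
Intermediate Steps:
D(x) = 7 (D(x) = 7 + (-3 + x)*0 = 7 + 0 = 7)
S = 138
A = 1/24 (A = 1/(3*(7 + 1)) = (⅓)/8 = (⅓)*(⅛) = 1/24 ≈ 0.041667)
(A - 46)*S = (1/24 - 46)*138 = -1103/24*138 = -25369/4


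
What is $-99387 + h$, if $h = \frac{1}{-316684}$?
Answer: $- \frac{31474272709}{316684} \approx -99387.0$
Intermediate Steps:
$h = - \frac{1}{316684} \approx -3.1577 \cdot 10^{-6}$
$-99387 + h = -99387 - \frac{1}{316684} = - \frac{31474272709}{316684}$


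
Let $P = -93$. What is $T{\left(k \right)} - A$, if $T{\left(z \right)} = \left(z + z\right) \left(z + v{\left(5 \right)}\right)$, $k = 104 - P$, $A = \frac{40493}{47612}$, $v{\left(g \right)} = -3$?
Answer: $\frac{3639230339}{47612} \approx 76435.0$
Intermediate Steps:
$A = \frac{40493}{47612}$ ($A = 40493 \cdot \frac{1}{47612} = \frac{40493}{47612} \approx 0.85048$)
$k = 197$ ($k = 104 - -93 = 104 + 93 = 197$)
$T{\left(z \right)} = 2 z \left(-3 + z\right)$ ($T{\left(z \right)} = \left(z + z\right) \left(z - 3\right) = 2 z \left(-3 + z\right)$)
$T{\left(k \right)} - A = 2 \cdot 197 \left(-3 + 197\right) - \frac{40493}{47612} = 2 \cdot 197 \cdot 194 - \frac{40493}{47612} = 76436 - \frac{40493}{47612} = \frac{3639230339}{47612}$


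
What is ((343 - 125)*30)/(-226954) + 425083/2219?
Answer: 6889983923/35972209 ≈ 191.54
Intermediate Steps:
((343 - 125)*30)/(-226954) + 425083/2219 = (218*30)*(-1/226954) + 425083*(1/2219) = 6540*(-1/226954) + 425083/2219 = -3270/113477 + 425083/2219 = 6889983923/35972209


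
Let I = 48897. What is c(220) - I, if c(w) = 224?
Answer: -48673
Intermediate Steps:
c(220) - I = 224 - 1*48897 = 224 - 48897 = -48673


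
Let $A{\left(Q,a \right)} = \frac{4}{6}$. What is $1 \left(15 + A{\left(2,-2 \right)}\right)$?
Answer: $\frac{47}{3} \approx 15.667$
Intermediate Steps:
$A{\left(Q,a \right)} = \frac{2}{3}$ ($A{\left(Q,a \right)} = 4 \cdot \frac{1}{6} = \frac{2}{3}$)
$1 \left(15 + A{\left(2,-2 \right)}\right) = 1 \left(15 + \frac{2}{3}\right) = 1 \cdot \frac{47}{3} = \frac{47}{3}$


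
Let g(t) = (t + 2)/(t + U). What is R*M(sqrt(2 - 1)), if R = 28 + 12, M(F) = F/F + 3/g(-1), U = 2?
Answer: 160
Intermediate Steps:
g(t) = 1 (g(t) = (t + 2)/(t + 2) = (2 + t)/(2 + t) = 1)
M(F) = 4 (M(F) = F/F + 3/1 = 1 + 3*1 = 1 + 3 = 4)
R = 40
R*M(sqrt(2 - 1)) = 40*4 = 160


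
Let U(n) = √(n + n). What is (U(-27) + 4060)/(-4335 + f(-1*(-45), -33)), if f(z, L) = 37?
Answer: -290/307 - 3*I*√6/4298 ≈ -0.94463 - 0.0017097*I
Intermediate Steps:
U(n) = √2*√n (U(n) = √(2*n) = √2*√n)
(U(-27) + 4060)/(-4335 + f(-1*(-45), -33)) = (√2*√(-27) + 4060)/(-4335 + 37) = (√2*(3*I*√3) + 4060)/(-4298) = (3*I*√6 + 4060)*(-1/4298) = (4060 + 3*I*√6)*(-1/4298) = -290/307 - 3*I*√6/4298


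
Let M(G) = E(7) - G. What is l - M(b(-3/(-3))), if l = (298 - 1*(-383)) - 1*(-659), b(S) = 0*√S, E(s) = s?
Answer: 1333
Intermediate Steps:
b(S) = 0
M(G) = 7 - G
l = 1340 (l = (298 + 383) + 659 = 681 + 659 = 1340)
l - M(b(-3/(-3))) = 1340 - (7 - 1*0) = 1340 - (7 + 0) = 1340 - 1*7 = 1340 - 7 = 1333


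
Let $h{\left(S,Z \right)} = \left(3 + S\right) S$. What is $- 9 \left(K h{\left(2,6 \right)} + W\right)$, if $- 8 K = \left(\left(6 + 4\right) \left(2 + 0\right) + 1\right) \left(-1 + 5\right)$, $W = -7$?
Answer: $1008$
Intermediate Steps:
$h{\left(S,Z \right)} = S \left(3 + S\right)$
$K = - \frac{21}{2}$ ($K = - \frac{\left(\left(6 + 4\right) \left(2 + 0\right) + 1\right) \left(-1 + 5\right)}{8} = - \frac{\left(10 \cdot 2 + 1\right) 4}{8} = - \frac{\left(20 + 1\right) 4}{8} = - \frac{21 \cdot 4}{8} = \left(- \frac{1}{8}\right) 84 = - \frac{21}{2} \approx -10.5$)
$- 9 \left(K h{\left(2,6 \right)} + W\right) = - 9 \left(- \frac{21 \cdot 2 \left(3 + 2\right)}{2} - 7\right) = - 9 \left(- \frac{21 \cdot 2 \cdot 5}{2} - 7\right) = - 9 \left(\left(- \frac{21}{2}\right) 10 - 7\right) = - 9 \left(-105 - 7\right) = \left(-9\right) \left(-112\right) = 1008$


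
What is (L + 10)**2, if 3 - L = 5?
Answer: 64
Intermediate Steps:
L = -2 (L = 3 - 1*5 = 3 - 5 = -2)
(L + 10)**2 = (-2 + 10)**2 = 8**2 = 64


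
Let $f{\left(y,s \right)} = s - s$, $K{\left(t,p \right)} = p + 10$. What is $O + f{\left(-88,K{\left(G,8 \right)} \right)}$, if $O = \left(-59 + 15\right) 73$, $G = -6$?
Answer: $-3212$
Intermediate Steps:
$K{\left(t,p \right)} = 10 + p$
$f{\left(y,s \right)} = 0$
$O = -3212$ ($O = \left(-44\right) 73 = -3212$)
$O + f{\left(-88,K{\left(G,8 \right)} \right)} = -3212 + 0 = -3212$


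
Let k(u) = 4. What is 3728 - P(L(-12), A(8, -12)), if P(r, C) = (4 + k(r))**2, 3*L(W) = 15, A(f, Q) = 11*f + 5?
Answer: 3664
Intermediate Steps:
A(f, Q) = 5 + 11*f
L(W) = 5 (L(W) = (1/3)*15 = 5)
P(r, C) = 64 (P(r, C) = (4 + 4)**2 = 8**2 = 64)
3728 - P(L(-12), A(8, -12)) = 3728 - 1*64 = 3728 - 64 = 3664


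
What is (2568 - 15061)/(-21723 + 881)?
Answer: 12493/20842 ≈ 0.59941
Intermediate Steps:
(2568 - 15061)/(-21723 + 881) = -12493/(-20842) = -12493*(-1/20842) = 12493/20842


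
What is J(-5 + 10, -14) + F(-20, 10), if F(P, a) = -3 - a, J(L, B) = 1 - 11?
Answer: -23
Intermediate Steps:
J(L, B) = -10
J(-5 + 10, -14) + F(-20, 10) = -10 + (-3 - 1*10) = -10 + (-3 - 10) = -10 - 13 = -23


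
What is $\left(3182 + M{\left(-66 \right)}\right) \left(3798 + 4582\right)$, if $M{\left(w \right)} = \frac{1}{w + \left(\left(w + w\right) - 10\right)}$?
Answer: $\frac{1386586225}{52} \approx 2.6665 \cdot 10^{7}$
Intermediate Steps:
$M{\left(w \right)} = \frac{1}{-10 + 3 w}$ ($M{\left(w \right)} = \frac{1}{w + \left(2 w - 10\right)} = \frac{1}{w + \left(-10 + 2 w\right)} = \frac{1}{-10 + 3 w}$)
$\left(3182 + M{\left(-66 \right)}\right) \left(3798 + 4582\right) = \left(3182 + \frac{1}{-10 + 3 \left(-66\right)}\right) \left(3798 + 4582\right) = \left(3182 + \frac{1}{-10 - 198}\right) 8380 = \left(3182 + \frac{1}{-208}\right) 8380 = \left(3182 - \frac{1}{208}\right) 8380 = \frac{661855}{208} \cdot 8380 = \frac{1386586225}{52}$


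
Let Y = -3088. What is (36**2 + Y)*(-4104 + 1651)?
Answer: 4395776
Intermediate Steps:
(36**2 + Y)*(-4104 + 1651) = (36**2 - 3088)*(-4104 + 1651) = (1296 - 3088)*(-2453) = -1792*(-2453) = 4395776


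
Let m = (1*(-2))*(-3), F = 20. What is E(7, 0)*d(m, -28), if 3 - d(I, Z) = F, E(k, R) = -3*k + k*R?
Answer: 357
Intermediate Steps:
E(k, R) = -3*k + R*k
m = 6 (m = -2*(-3) = 6)
d(I, Z) = -17 (d(I, Z) = 3 - 1*20 = 3 - 20 = -17)
E(7, 0)*d(m, -28) = (7*(-3 + 0))*(-17) = (7*(-3))*(-17) = -21*(-17) = 357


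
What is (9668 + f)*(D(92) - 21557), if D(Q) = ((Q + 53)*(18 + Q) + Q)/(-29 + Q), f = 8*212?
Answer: -5083681612/21 ≈ -2.4208e+8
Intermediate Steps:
f = 1696
D(Q) = (Q + (18 + Q)*(53 + Q))/(-29 + Q) (D(Q) = ((53 + Q)*(18 + Q) + Q)/(-29 + Q) = ((18 + Q)*(53 + Q) + Q)/(-29 + Q) = (Q + (18 + Q)*(53 + Q))/(-29 + Q))
(9668 + f)*(D(92) - 21557) = (9668 + 1696)*((954 + 92² + 72*92)/(-29 + 92) - 21557) = 11364*((954 + 8464 + 6624)/63 - 21557) = 11364*((1/63)*16042 - 21557) = 11364*(16042/63 - 21557) = 11364*(-1342049/63) = -5083681612/21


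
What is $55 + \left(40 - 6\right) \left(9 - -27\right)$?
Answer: $1279$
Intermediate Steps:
$55 + \left(40 - 6\right) \left(9 - -27\right) = 55 + 34 \left(9 + 27\right) = 55 + 34 \cdot 36 = 55 + 1224 = 1279$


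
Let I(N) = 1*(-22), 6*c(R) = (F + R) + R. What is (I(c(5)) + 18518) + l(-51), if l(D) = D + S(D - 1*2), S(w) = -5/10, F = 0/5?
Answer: 36889/2 ≈ 18445.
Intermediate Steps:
F = 0 (F = 0*(⅕) = 0)
S(w) = -½ (S(w) = -5*⅒ = -½)
c(R) = R/3 (c(R) = ((0 + R) + R)/6 = (R + R)/6 = (2*R)/6 = R/3)
I(N) = -22
l(D) = -½ + D (l(D) = D - ½ = -½ + D)
(I(c(5)) + 18518) + l(-51) = (-22 + 18518) + (-½ - 51) = 18496 - 103/2 = 36889/2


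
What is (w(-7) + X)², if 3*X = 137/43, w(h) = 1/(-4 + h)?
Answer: 1898884/2013561 ≈ 0.94305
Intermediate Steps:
X = 137/129 (X = (137/43)/3 = (137*(1/43))/3 = (⅓)*(137/43) = 137/129 ≈ 1.0620)
(w(-7) + X)² = (1/(-4 - 7) + 137/129)² = (1/(-11) + 137/129)² = (-1/11 + 137/129)² = (1378/1419)² = 1898884/2013561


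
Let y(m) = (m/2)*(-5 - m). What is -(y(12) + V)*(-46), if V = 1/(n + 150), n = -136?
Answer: -32821/7 ≈ -4688.7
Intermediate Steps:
V = 1/14 (V = 1/(-136 + 150) = 1/14 ≈ 0.071429)
y(m) = m*(-5 - m)/2 (y(m) = (m*(½))*(-5 - m) = (m/2)*(-5 - m) = m*(-5 - m)/2)
-(y(12) + V)*(-46) = -(-½*12*(5 + 12) + 1/14)*(-46) = -(-½*12*17 + 1/14)*(-46) = -(-102 + 1/14)*(-46) = -(-1427)*(-46)/14 = -1*32821/7 = -32821/7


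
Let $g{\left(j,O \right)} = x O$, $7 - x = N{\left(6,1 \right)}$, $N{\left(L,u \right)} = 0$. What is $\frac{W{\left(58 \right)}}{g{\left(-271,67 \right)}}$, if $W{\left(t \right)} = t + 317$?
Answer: $\frac{375}{469} \approx 0.79957$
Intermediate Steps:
$W{\left(t \right)} = 317 + t$
$x = 7$ ($x = 7 - 0 = 7 + 0 = 7$)
$g{\left(j,O \right)} = 7 O$
$\frac{W{\left(58 \right)}}{g{\left(-271,67 \right)}} = \frac{317 + 58}{7 \cdot 67} = \frac{375}{469}$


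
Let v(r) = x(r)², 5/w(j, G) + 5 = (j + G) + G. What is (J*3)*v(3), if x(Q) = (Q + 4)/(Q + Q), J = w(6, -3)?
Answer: -49/12 ≈ -4.0833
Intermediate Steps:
w(j, G) = 5/(-5 + j + 2*G) (w(j, G) = 5/(-5 + ((j + G) + G)) = 5/(-5 + ((G + j) + G)) = 5/(-5 + (j + 2*G)) = 5/(-5 + j + 2*G))
J = -1 (J = 5/(-5 + 6 + 2*(-3)) = 5/(-5 + 6 - 6) = 5/(-5) = 5*(-⅕) = -1)
x(Q) = (4 + Q)/(2*Q) (x(Q) = (4 + Q)/((2*Q)) = (4 + Q)*(1/(2*Q)) = (4 + Q)/(2*Q))
v(r) = (4 + r)²/(4*r²) (v(r) = ((4 + r)/(2*r))² = (4 + r)²/(4*r²))
(J*3)*v(3) = (-1*3)*((¼)*(4 + 3)²/3²) = -3*7²/(4*9) = -3*49/(4*9) = -3*49/36 = -49/12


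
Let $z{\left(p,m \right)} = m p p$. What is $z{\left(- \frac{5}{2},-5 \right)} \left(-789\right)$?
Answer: $\frac{98625}{4} \approx 24656.0$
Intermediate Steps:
$z{\left(p,m \right)} = m p^{2}$
$z{\left(- \frac{5}{2},-5 \right)} \left(-789\right) = - 5 \left(- \frac{5}{2}\right)^{2} \left(-789\right) = \left(-5\right) \frac{25}{4} \left(-789\right) = \left(- \frac{125}{4}\right) \left(-789\right) = \frac{98625}{4}$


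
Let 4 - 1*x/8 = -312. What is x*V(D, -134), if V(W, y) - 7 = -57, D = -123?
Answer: -126400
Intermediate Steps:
V(W, y) = -50 (V(W, y) = 7 - 57 = -50)
x = 2528 (x = 32 - 8*(-312) = 32 + 2496 = 2528)
x*V(D, -134) = 2528*(-50) = -126400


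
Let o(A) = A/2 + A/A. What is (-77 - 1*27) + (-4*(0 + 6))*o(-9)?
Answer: -20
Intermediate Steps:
o(A) = 1 + A/2 (o(A) = A*(1/2) + 1 = A/2 + 1 = 1 + A/2)
(-77 - 1*27) + (-4*(0 + 6))*o(-9) = (-77 - 1*27) + (-4*(0 + 6))*(1 + (1/2)*(-9)) = (-77 - 27) + (-4*6)*(1 - 9/2) = -104 - 24*(-7/2) = -104 + 84 = -20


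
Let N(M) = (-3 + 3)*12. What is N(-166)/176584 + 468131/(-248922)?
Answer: -468131/248922 ≈ -1.8806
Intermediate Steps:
N(M) = 0 (N(M) = 0*12 = 0)
N(-166)/176584 + 468131/(-248922) = 0/176584 + 468131/(-248922) = 0*(1/176584) + 468131*(-1/248922) = 0 - 468131/248922 = -468131/248922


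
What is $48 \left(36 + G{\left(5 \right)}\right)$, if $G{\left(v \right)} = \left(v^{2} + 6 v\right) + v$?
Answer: $4608$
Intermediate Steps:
$G{\left(v \right)} = v^{2} + 7 v$
$48 \left(36 + G{\left(5 \right)}\right) = 48 \left(36 + 5 \left(7 + 5\right)\right) = 48 \left(36 + 5 \cdot 12\right) = 48 \left(36 + 60\right) = 48 \cdot 96 = 4608$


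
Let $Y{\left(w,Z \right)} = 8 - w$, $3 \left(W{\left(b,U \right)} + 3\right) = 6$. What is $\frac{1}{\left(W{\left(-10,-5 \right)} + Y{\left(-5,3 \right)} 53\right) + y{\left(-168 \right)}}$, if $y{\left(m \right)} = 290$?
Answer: $\frac{1}{978} \approx 0.0010225$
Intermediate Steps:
$W{\left(b,U \right)} = -1$ ($W{\left(b,U \right)} = -3 + \frac{1}{3} \cdot 6 = -3 + 2 = -1$)
$\frac{1}{\left(W{\left(-10,-5 \right)} + Y{\left(-5,3 \right)} 53\right) + y{\left(-168 \right)}} = \frac{1}{\left(-1 + \left(8 - -5\right) 53\right) + 290} = \frac{1}{\left(-1 + \left(8 + 5\right) 53\right) + 290} = \frac{1}{\left(-1 + 13 \cdot 53\right) + 290} = \frac{1}{\left(-1 + 689\right) + 290} = \frac{1}{688 + 290} = \frac{1}{978}$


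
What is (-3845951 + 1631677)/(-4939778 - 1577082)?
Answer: 1107137/3258430 ≈ 0.33978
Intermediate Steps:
(-3845951 + 1631677)/(-4939778 - 1577082) = -2214274/(-6516860) = -2214274*(-1/6516860) = 1107137/3258430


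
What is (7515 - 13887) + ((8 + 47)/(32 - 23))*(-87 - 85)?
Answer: -66808/9 ≈ -7423.1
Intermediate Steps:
(7515 - 13887) + ((8 + 47)/(32 - 23))*(-87 - 85) = -6372 + (55/9)*(-172) = -6372 - 9460/9 = -66808/9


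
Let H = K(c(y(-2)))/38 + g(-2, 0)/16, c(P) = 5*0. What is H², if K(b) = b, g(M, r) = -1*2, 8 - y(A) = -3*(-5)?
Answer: 1/64 ≈ 0.015625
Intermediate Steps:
y(A) = -7 (y(A) = 8 - (-3)*(-5) = 8 - 1*15 = 8 - 15 = -7)
g(M, r) = -2
c(P) = 0
H = -⅛ (H = 0/38 - 2/16 = 0*(1/38) - 2*1/16 = 0 - ⅛ = -⅛ ≈ -0.12500)
H² = (-⅛)² = 1/64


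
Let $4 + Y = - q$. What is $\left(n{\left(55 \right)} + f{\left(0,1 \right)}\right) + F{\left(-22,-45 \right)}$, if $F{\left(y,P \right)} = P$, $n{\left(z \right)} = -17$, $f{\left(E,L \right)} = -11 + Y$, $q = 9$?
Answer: $-86$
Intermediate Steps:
$Y = -13$ ($Y = -4 - 9 = -13$)
$f{\left(E,L \right)} = -24$ ($f{\left(E,L \right)} = -11 - 13 = -24$)
$\left(n{\left(55 \right)} + f{\left(0,1 \right)}\right) + F{\left(-22,-45 \right)} = \left(-17 - 24\right) - 45 = -41 - 45 = -86$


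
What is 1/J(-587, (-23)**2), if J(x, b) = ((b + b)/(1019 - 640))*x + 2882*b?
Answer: 379/577194016 ≈ 6.5663e-7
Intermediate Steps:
J(x, b) = 2882*b + 2*b*x/379 (J(x, b) = ((2*b)/379)*x + 2882*b = ((2*b)*(1/379))*x + 2882*b = (2*b/379)*x + 2882*b = 2*b*x/379 + 2882*b = 2882*b + 2*b*x/379)
1/J(-587, (-23)**2) = 1/((2/379)*(-23)**2*(546139 - 587)) = 1/((2/379)*529*545552) = 1/(577194016/379) = 379/577194016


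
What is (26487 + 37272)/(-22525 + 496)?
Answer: -21253/7343 ≈ -2.8943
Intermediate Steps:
(26487 + 37272)/(-22525 + 496) = 63759/(-22029) = 63759*(-1/22029) = -21253/7343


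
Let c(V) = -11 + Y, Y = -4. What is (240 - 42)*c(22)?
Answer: -2970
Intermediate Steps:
c(V) = -15 (c(V) = -11 - 4 = -15)
(240 - 42)*c(22) = (240 - 42)*(-15) = 198*(-15) = -2970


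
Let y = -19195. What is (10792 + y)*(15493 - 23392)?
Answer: 66375297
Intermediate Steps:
(10792 + y)*(15493 - 23392) = (10792 - 19195)*(15493 - 23392) = -8403*(-7899) = 66375297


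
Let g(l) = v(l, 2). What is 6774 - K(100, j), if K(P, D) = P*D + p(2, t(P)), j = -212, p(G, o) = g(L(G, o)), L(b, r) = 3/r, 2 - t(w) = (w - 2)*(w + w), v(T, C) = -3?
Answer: 27977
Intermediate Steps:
t(w) = 2 - 2*w*(-2 + w) (t(w) = 2 - (w - 2)*(w + w) = 2 - (-2 + w)*2*w = 2 - 2*w*(-2 + w))
g(l) = -3
p(G, o) = -3
K(P, D) = -3 + D*P (K(P, D) = P*D - 3 = D*P - 3 = -3 + D*P)
6774 - K(100, j) = 6774 - (-3 - 212*100) = 6774 - (-3 - 21200) = 6774 - 1*(-21203) = 6774 + 21203 = 27977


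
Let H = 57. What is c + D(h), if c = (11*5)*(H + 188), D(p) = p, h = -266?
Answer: 13209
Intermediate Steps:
c = 13475 (c = (11*5)*(57 + 188) = 55*245 = 13475)
c + D(h) = 13475 - 266 = 13209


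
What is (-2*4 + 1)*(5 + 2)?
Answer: -49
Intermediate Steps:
(-2*4 + 1)*(5 + 2) = (-8 + 1)*7 = -7*7 = -49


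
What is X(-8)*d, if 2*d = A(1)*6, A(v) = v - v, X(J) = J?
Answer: 0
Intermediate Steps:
A(v) = 0
d = 0 (d = (0*6)/2 = (½)*0 = 0)
X(-8)*d = -8*0 = 0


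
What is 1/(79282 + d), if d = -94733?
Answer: -1/15451 ≈ -6.4721e-5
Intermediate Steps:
1/(79282 + d) = 1/(79282 - 94733) = 1/(-15451) = -1/15451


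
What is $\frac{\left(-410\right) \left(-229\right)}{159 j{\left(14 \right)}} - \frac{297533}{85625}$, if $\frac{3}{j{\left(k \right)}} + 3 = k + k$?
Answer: $\frac{200841358009}{40843125} \approx 4917.4$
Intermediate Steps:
$j{\left(k \right)} = \frac{3}{-3 + 2 k}$ ($j{\left(k \right)} = \frac{3}{-3 + \left(k + k\right)} = \frac{3}{-3 + 2 k}$)
$\frac{\left(-410\right) \left(-229\right)}{159 j{\left(14 \right)}} - \frac{297533}{85625} = \frac{\left(-410\right) \left(-229\right)}{159 \frac{3}{-3 + 2 \cdot 14}} - \frac{297533}{85625} = \frac{93890}{159 \frac{3}{-3 + 28}} - \frac{297533}{85625} = \frac{93890}{159 \cdot \frac{3}{25}} - \frac{297533}{85625} = \frac{93890}{\frac{477}{25}} - \frac{297533}{85625} = 93890 \cdot \frac{25}{477} - \frac{297533}{85625} = \frac{2347250}{477} - \frac{297533}{85625} = \frac{200841358009}{40843125}$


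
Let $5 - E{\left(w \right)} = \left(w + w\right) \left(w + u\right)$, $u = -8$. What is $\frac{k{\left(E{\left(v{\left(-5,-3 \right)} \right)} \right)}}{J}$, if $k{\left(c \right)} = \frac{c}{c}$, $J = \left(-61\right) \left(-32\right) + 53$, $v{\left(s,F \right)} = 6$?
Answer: $\frac{1}{2005} \approx 0.00049875$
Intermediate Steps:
$E{\left(w \right)} = 5 - 2 w \left(-8 + w\right)$ ($E{\left(w \right)} = 5 - \left(w + w\right) \left(w - 8\right) = 5 - 2 w \left(-8 + w\right)$)
$J = 2005$ ($J = 1952 + 53 = 2005$)
$k{\left(c \right)} = 1$
$\frac{k{\left(E{\left(v{\left(-5,-3 \right)} \right)} \right)}}{J} = 1 \cdot \frac{1}{2005} = \frac{1}{2005}$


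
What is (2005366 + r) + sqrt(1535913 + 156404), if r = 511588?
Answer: 2516954 + sqrt(1692317) ≈ 2.5183e+6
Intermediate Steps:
(2005366 + r) + sqrt(1535913 + 156404) = (2005366 + 511588) + sqrt(1535913 + 156404) = 2516954 + sqrt(1692317)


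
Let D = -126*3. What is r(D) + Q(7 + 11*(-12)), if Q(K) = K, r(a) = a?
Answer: -503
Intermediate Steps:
D = -378
r(D) + Q(7 + 11*(-12)) = -378 + (7 + 11*(-12)) = -378 + (7 - 132) = -378 - 125 = -503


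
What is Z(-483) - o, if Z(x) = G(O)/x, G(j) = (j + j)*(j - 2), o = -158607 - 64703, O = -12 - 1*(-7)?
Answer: 15408380/69 ≈ 2.2331e+5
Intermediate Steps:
O = -5 (O = -12 + 7 = -5)
o = -223310
G(j) = 2*j*(-2 + j) (G(j) = (2*j)*(-2 + j) = 2*j*(-2 + j))
Z(x) = 70/x (Z(x) = (2*(-5)*(-2 - 5))/x = (2*(-5)*(-7))/x = 70/x)
Z(-483) - o = 70/(-483) - 1*(-223310) = 70*(-1/483) + 223310 = -10/69 + 223310 = 15408380/69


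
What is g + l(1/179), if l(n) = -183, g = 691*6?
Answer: 3963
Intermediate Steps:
g = 4146
g + l(1/179) = 4146 - 183 = 3963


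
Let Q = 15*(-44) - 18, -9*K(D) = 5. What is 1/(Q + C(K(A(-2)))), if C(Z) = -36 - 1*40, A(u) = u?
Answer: -1/754 ≈ -0.0013263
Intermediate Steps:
K(D) = -5/9 (K(D) = -⅑*5 = -5/9)
C(Z) = -76 (C(Z) = -36 - 40 = -76)
Q = -678 (Q = -660 - 18 = -678)
1/(Q + C(K(A(-2)))) = 1/(-678 - 76) = 1/(-754) = -1/754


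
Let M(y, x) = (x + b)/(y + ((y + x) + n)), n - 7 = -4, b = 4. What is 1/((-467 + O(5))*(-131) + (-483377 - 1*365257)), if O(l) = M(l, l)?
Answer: -2/1575045 ≈ -1.2698e-6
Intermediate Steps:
n = 3 (n = 7 - 4 = 3)
M(y, x) = (4 + x)/(3 + x + 2*y) (M(y, x) = (x + 4)/(y + ((y + x) + 3)) = (4 + x)/(y + ((x + y) + 3)) = (4 + x)/(y + (3 + x + y)) = (4 + x)/(3 + x + 2*y))
O(l) = (4 + l)/(3 + 3*l) (O(l) = (4 + l)/(3 + l + 2*l) = (4 + l)/(3 + 3*l))
1/((-467 + O(5))*(-131) + (-483377 - 1*365257)) = 1/((-467 + (4 + 5)/(3*(1 + 5)))*(-131) + (-483377 - 1*365257)) = 1/((-467 + (⅓)*9/6)*(-131) + (-483377 - 365257)) = 1/((-467 + (⅓)*(⅙)*9)*(-131) - 848634) = 1/((-467 + ½)*(-131) - 848634) = 1/(-933/2*(-131) - 848634) = 1/(122223/2 - 848634) = 1/(-1575045/2) = -2/1575045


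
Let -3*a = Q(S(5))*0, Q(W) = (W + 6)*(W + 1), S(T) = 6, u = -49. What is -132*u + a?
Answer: 6468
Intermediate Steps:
Q(W) = (1 + W)*(6 + W) (Q(W) = (6 + W)*(1 + W) = (1 + W)*(6 + W))
a = 0 (a = -(6 + 6² + 7*6)*0/3 = -(6 + 36 + 42)*0/3 = -28*0 = -⅓*0 = 0)
-132*u + a = -132*(-49) + 0 = 6468 + 0 = 6468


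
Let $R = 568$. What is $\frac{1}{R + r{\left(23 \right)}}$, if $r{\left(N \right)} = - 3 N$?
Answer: $\frac{1}{499} \approx 0.002004$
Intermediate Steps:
$\frac{1}{R + r{\left(23 \right)}} = \frac{1}{568 - 69} = \frac{1}{499}$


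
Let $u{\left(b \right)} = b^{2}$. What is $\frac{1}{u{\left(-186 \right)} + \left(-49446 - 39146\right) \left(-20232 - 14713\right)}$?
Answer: $\frac{1}{3095882036} \approx 3.2301 \cdot 10^{-10}$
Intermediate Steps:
$\frac{1}{u{\left(-186 \right)} + \left(-49446 - 39146\right) \left(-20232 - 14713\right)} = \frac{1}{\left(-186\right)^{2} + \left(-49446 - 39146\right) \left(-20232 - 14713\right)} = \frac{1}{34596 - -3095847440} = \frac{1}{34596 + 3095847440} = \frac{1}{3095882036}$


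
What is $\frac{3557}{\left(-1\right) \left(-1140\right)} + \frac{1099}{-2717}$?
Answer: $\frac{442711}{163020} \approx 2.7157$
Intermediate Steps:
$\frac{3557}{\left(-1\right) \left(-1140\right)} + \frac{1099}{-2717} = \frac{3557}{1140} + 1099 \left(- \frac{1}{2717}\right) = 3557 \cdot \frac{1}{1140} - \frac{1099}{2717} = \frac{3557}{1140} - \frac{1099}{2717} = \frac{442711}{163020}$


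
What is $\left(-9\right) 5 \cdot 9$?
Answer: $-405$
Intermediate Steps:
$\left(-9\right) 5 \cdot 9 = \left(-45\right) 9 = -405$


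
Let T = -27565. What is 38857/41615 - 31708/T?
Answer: 13660695/6554957 ≈ 2.0840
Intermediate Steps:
38857/41615 - 31708/T = 38857/41615 - 31708/(-27565) = 38857*(1/41615) - 31708*(-1/27565) = 5551/5945 + 31708/27565 = 13660695/6554957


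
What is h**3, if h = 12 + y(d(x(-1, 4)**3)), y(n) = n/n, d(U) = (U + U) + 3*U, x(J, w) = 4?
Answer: 2197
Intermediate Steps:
d(U) = 5*U (d(U) = 2*U + 3*U = 5*U)
y(n) = 1
h = 13 (h = 12 + 1 = 13)
h**3 = 13**3 = 2197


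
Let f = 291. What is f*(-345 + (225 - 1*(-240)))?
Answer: 34920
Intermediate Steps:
f*(-345 + (225 - 1*(-240))) = 291*(-345 + (225 - 1*(-240))) = 291*(-345 + (225 + 240)) = 291*(-345 + 465) = 291*120 = 34920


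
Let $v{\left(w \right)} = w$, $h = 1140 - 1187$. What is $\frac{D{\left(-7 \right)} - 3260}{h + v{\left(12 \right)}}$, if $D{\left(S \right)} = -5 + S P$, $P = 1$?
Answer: $\frac{3272}{35} \approx 93.486$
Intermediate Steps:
$h = -47$ ($h = 1140 - 1187 = -47$)
$D{\left(S \right)} = -5 + S$ ($D{\left(S \right)} = -5 + S 1 = -5 + S$)
$\frac{D{\left(-7 \right)} - 3260}{h + v{\left(12 \right)}} = \frac{\left(-5 - 7\right) - 3260}{-47 + 12} = \frac{-12 - 3260}{-35} = \left(-3272\right) \left(- \frac{1}{35}\right) = \frac{3272}{35}$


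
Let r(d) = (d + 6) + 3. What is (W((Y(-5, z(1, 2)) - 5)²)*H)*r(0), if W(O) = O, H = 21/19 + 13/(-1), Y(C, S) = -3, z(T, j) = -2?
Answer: -130176/19 ≈ -6851.4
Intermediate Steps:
r(d) = 9 + d (r(d) = (6 + d) + 3 = 9 + d)
H = -226/19 (H = 21*(1/19) + 13*(-1) = 21/19 - 13 = -226/19 ≈ -11.895)
(W((Y(-5, z(1, 2)) - 5)²)*H)*r(0) = ((-3 - 5)²*(-226/19))*(9 + 0) = ((-8)²*(-226/19))*9 = (64*(-226/19))*9 = -14464/19*9 = -130176/19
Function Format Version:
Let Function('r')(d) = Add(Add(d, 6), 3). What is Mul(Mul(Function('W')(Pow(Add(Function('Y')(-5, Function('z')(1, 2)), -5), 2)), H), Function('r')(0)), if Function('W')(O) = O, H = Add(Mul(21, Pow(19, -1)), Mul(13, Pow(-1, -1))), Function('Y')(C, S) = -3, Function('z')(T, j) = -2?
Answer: Rational(-130176, 19) ≈ -6851.4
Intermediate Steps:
Function('r')(d) = Add(9, d) (Function('r')(d) = Add(Add(6, d), 3) = Add(9, d))
H = Rational(-226, 19) (H = Add(Mul(21, Rational(1, 19)), Mul(13, -1)) = Add(Rational(21, 19), -13) = Rational(-226, 19) ≈ -11.895)
Mul(Mul(Function('W')(Pow(Add(Function('Y')(-5, Function('z')(1, 2)), -5), 2)), H), Function('r')(0)) = Mul(Mul(Pow(Add(-3, -5), 2), Rational(-226, 19)), Add(9, 0)) = Mul(Mul(Pow(-8, 2), Rational(-226, 19)), 9) = Mul(Mul(64, Rational(-226, 19)), 9) = Mul(Rational(-14464, 19), 9) = Rational(-130176, 19)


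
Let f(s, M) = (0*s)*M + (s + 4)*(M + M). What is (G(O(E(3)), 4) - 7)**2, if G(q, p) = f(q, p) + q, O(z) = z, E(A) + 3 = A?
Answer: 625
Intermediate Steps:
f(s, M) = 2*M*(4 + s) (f(s, M) = 0*M + (4 + s)*(2*M) = 0 + 2*M*(4 + s) = 2*M*(4 + s))
E(A) = -3 + A
G(q, p) = q + 2*p*(4 + q) (G(q, p) = 2*p*(4 + q) + q = q + 2*p*(4 + q))
(G(O(E(3)), 4) - 7)**2 = (((-3 + 3) + 2*4*(4 + (-3 + 3))) - 7)**2 = ((0 + 2*4*(4 + 0)) - 7)**2 = ((0 + 2*4*4) - 7)**2 = ((0 + 32) - 7)**2 = (32 - 7)**2 = 25**2 = 625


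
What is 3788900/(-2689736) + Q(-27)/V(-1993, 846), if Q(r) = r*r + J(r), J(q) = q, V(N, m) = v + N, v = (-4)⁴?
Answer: -235264277/129779762 ≈ -1.8128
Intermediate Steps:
v = 256
V(N, m) = 256 + N
Q(r) = r + r² (Q(r) = r*r + r = r² + r = r + r²)
3788900/(-2689736) + Q(-27)/V(-1993, 846) = 3788900/(-2689736) + (-27*(1 - 27))/(256 - 1993) = 3788900*(-1/2689736) - 27*(-26)/(-1737) = -947225/672434 + 702*(-1/1737) = -947225/672434 - 78/193 = -235264277/129779762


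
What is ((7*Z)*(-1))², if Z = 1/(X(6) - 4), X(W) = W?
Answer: 49/4 ≈ 12.250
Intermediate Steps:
Z = ½ (Z = 1/(6 - 4) = 1/2 = ½ ≈ 0.50000)
((7*Z)*(-1))² = ((7*(½))*(-1))² = ((7/2)*(-1))² = (-7/2)² = 49/4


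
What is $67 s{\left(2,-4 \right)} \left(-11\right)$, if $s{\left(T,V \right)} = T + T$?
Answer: $-2948$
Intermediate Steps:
$s{\left(T,V \right)} = 2 T$
$67 s{\left(2,-4 \right)} \left(-11\right) = 67 \cdot 2 \cdot 2 \left(-11\right) = 67 \cdot 4 \left(-11\right) = 268 \left(-11\right) = -2948$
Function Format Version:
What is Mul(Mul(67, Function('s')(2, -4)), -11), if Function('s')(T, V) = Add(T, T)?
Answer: -2948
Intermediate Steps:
Function('s')(T, V) = Mul(2, T)
Mul(Mul(67, Function('s')(2, -4)), -11) = Mul(Mul(67, Mul(2, 2)), -11) = Mul(Mul(67, 4), -11) = Mul(268, -11) = -2948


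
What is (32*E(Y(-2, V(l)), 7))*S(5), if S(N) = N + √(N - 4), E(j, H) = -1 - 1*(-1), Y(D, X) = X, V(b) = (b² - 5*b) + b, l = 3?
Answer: 0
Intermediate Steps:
V(b) = b² - 4*b
E(j, H) = 0 (E(j, H) = -1 + 1 = 0)
S(N) = N + √(-4 + N)
(32*E(Y(-2, V(l)), 7))*S(5) = (32*0)*(5 + √(-4 + 5)) = 0*(5 + √1) = 0*(5 + 1) = 0*6 = 0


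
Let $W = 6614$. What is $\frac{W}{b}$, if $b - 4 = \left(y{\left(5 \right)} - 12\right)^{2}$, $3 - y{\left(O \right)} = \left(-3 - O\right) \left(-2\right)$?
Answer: $\frac{6614}{629} \approx 10.515$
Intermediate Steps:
$y{\left(O \right)} = -3 - 2 O$ ($y{\left(O \right)} = 3 - \left(-3 - O\right) \left(-2\right) = 3 - \left(6 + 2 O\right) = -3 - 2 O$)
$b = 629$ ($b = 4 + \left(\left(-3 - 10\right) - 12\right)^{2} = 4 + \left(-13 - 12\right)^{2} = 4 + \left(-25\right)^{2} = 4 + 625 = 629$)
$\frac{W}{b} = \frac{6614}{629}$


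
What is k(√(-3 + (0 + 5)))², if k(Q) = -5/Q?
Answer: 25/2 ≈ 12.500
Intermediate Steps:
k(√(-3 + (0 + 5)))² = (-5/√(-3 + (0 + 5)))² = (-5/√(-3 + 5))² = (-5*√2/2)² = 25/2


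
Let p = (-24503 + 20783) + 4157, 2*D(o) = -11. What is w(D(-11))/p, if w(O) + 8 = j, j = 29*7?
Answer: 195/437 ≈ 0.44622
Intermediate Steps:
D(o) = -11/2 (D(o) = (½)*(-11) = -11/2)
j = 203
w(O) = 195 (w(O) = -8 + 203 = 195)
p = 437 (p = -3720 + 4157 = 437)
w(D(-11))/p = 195/437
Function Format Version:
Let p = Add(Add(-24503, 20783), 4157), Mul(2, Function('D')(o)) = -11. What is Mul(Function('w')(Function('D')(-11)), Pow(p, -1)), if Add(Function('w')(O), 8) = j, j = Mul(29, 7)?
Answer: Rational(195, 437) ≈ 0.44622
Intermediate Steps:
Function('D')(o) = Rational(-11, 2) (Function('D')(o) = Mul(Rational(1, 2), -11) = Rational(-11, 2))
j = 203
Function('w')(O) = 195 (Function('w')(O) = Add(-8, 203) = 195)
p = 437 (p = Add(-3720, 4157) = 437)
Mul(Function('w')(Function('D')(-11)), Pow(p, -1)) = Mul(195, Pow(437, -1)) = Mul(195, Rational(1, 437)) = Rational(195, 437)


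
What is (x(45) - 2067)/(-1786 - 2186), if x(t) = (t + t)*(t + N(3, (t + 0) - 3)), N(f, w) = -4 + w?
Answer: -1801/1324 ≈ -1.3603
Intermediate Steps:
x(t) = 2*t*(-7 + 2*t) (x(t) = (t + t)*(t + (-4 + ((t + 0) - 3))) = (2*t)*(t + (-4 + (t - 3))) = (2*t)*(t + (-4 + (-3 + t))) = (2*t)*(t + (-7 + t)) = (2*t)*(-7 + 2*t) = 2*t*(-7 + 2*t))
(x(45) - 2067)/(-1786 - 2186) = (2*45*(-7 + 2*45) - 2067)/(-1786 - 2186) = (2*45*(-7 + 90) - 2067)/(-3972) = (2*45*83 - 2067)*(-1/3972) = (7470 - 2067)*(-1/3972) = 5403*(-1/3972) = -1801/1324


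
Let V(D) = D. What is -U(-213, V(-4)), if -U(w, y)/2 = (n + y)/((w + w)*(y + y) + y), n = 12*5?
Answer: 28/851 ≈ 0.032902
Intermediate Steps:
n = 60
U(w, y) = -2*(60 + y)/(y + 4*w*y) (U(w, y) = -2*(60 + y)/((w + w)*(y + y) + y) = -2*(60 + y)/((2*w)*(2*y) + y) = -2*(60 + y)/(4*w*y + y) = -2*(60 + y)/(y + 4*w*y))
-U(-213, V(-4)) = -2*(-60 - 1*(-4))/((-4)*(1 + 4*(-213))) = -2*(-1)*(-60 + 4)/(4*(1 - 852)) = -2*(-1)*(-56)/(4*(-851)) = -2*(-1)*(-1)*(-56)/(4*851) = -1*(-28/851) = 28/851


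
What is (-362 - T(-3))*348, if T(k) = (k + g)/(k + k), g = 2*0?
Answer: -126150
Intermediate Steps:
g = 0
T(k) = 1/2 (T(k) = (k + 0)/(k + k) = k/((2*k)) = k*(1/(2*k)) = 1/2)
(-362 - T(-3))*348 = (-362 - 1*1/2)*348 = (-362 - 1/2)*348 = -725/2*348 = -126150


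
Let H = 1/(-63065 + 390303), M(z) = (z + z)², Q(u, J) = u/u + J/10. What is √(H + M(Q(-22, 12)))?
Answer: √51829007164646/1636190 ≈ 4.4000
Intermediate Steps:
Q(u, J) = 1 + J/10 (Q(u, J) = 1 + J*(⅒) = 1 + J/10)
M(z) = 4*z² (M(z) = (2*z)² = 4*z²)
H = 1/327238 ≈ 3.0559e-6
√(H + M(Q(-22, 12))) = √(1/327238 + 4*(1 + (⅒)*12)²) = √(1/327238 + 4*(1 + 6/5)²) = √(1/327238 + 4*(11/5)²) = √(1/327238 + 4*(121/25)) = √(1/327238 + 484/25) = √(158383217/8180950) = √51829007164646/1636190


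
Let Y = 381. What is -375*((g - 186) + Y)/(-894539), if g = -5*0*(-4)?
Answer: 73125/894539 ≈ 0.081746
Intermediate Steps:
g = 0 (g = 0*(-4) = 0)
-375*((g - 186) + Y)/(-894539) = -375*((0 - 186) + 381)/(-894539) = -375*(-186 + 381)*(-1/894539) = -375*195*(-1/894539) = -73125*(-1/894539) = 73125/894539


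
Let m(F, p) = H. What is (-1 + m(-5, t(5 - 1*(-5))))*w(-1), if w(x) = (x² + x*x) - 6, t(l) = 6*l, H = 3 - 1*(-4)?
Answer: -24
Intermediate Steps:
H = 7 (H = 3 + 4 = 7)
m(F, p) = 7
w(x) = -6 + 2*x² (w(x) = (x² + x²) - 6 = 2*x² - 6 = -6 + 2*x²)
(-1 + m(-5, t(5 - 1*(-5))))*w(-1) = (-1 + 7)*(-6 + 2*(-1)²) = 6*(-6 + 2*1) = 6*(-6 + 2) = 6*(-4) = -24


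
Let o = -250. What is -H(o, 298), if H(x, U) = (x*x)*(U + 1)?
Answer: -18687500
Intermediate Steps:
H(x, U) = x**2*(1 + U)
-H(o, 298) = -(-250)**2*(1 + 298) = -62500*299 = -1*18687500 = -18687500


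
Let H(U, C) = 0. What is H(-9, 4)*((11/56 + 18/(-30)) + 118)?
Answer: 0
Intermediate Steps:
H(-9, 4)*((11/56 + 18/(-30)) + 118) = 0*((11/56 + 18/(-30)) + 118) = 0*((11*(1/56) + 18*(-1/30)) + 118) = 0*((11/56 - ⅗) + 118) = 0*(-113/280 + 118) = 0*(32927/280) = 0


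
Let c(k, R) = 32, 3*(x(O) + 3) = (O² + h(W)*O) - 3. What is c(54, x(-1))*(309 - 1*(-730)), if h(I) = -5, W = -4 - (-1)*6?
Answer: 33248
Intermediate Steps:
W = 2 (W = -4 - 1*(-6) = -4 + 6 = 2)
x(O) = -4 - 5*O/3 + O²/3 (x(O) = -3 + ((O² - 5*O) - 3)/3 = -3 + (-3 + O² - 5*O)/3 = -3 + (-1 - 5*O/3 + O²/3) = -4 - 5*O/3 + O²/3)
c(54, x(-1))*(309 - 1*(-730)) = 32*(309 - 1*(-730)) = 32*(309 + 730) = 32*1039 = 33248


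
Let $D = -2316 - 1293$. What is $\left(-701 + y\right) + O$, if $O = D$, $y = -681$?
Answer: $-4991$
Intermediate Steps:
$D = -3609$
$O = -3609$
$\left(-701 + y\right) + O = \left(-701 - 681\right) - 3609 = -1382 - 3609 = -4991$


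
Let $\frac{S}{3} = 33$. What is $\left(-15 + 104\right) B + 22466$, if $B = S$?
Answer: $31277$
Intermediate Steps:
$S = 99$ ($S = 3 \cdot 33 = 99$)
$B = 99$
$\left(-15 + 104\right) B + 22466 = \left(-15 + 104\right) 99 + 22466 = 89 \cdot 99 + 22466 = 8811 + 22466 = 31277$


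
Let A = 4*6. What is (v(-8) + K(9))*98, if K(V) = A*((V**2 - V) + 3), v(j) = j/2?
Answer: 176008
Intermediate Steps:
v(j) = j/2 (v(j) = j*(1/2) = j/2)
A = 24
K(V) = 72 - 24*V + 24*V**2 (K(V) = 24*((V**2 - V) + 3) = 24*(3 + V**2 - V) = 72 - 24*V + 24*V**2)
(v(-8) + K(9))*98 = ((1/2)*(-8) + (72 - 24*9 + 24*9**2))*98 = (-4 + (72 - 216 + 24*81))*98 = (-4 + (72 - 216 + 1944))*98 = (-4 + 1800)*98 = 1796*98 = 176008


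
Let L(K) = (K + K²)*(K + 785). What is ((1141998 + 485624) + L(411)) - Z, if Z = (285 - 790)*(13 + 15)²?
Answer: 204544614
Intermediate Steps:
L(K) = (785 + K)*(K + K²) (L(K) = (K + K²)*(785 + K) = (785 + K)*(K + K²))
Z = -395920 (Z = -505*28² = -505*784 = -395920)
((1141998 + 485624) + L(411)) - Z = ((1141998 + 485624) + 411*(785 + 411² + 786*411)) - 1*(-395920) = (1627622 + 411*(785 + 168921 + 323046)) + 395920 = (1627622 + 411*492752) + 395920 = (1627622 + 202521072) + 395920 = 204148694 + 395920 = 204544614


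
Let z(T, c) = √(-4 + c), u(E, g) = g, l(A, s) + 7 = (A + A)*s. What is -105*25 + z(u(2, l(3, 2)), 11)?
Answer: -2625 + √7 ≈ -2622.4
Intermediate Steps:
l(A, s) = -7 + 2*A*s (l(A, s) = -7 + (A + A)*s = -7 + (2*A)*s = -7 + 2*A*s)
-105*25 + z(u(2, l(3, 2)), 11) = -105*25 + √(-4 + 11) = -2625 + √7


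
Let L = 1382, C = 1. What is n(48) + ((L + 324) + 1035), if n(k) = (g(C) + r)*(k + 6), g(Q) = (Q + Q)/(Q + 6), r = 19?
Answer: 26477/7 ≈ 3782.4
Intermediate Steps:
g(Q) = 2*Q/(6 + Q) (g(Q) = (2*Q)/(6 + Q) = 2*Q/(6 + Q))
n(k) = 810/7 + 135*k/7 (n(k) = (2*1/(6 + 1) + 19)*(k + 6) = (2*1/7 + 19)*(6 + k) = (2*1*(⅐) + 19)*(6 + k) = (2/7 + 19)*(6 + k) = 135*(6 + k)/7 = 810/7 + 135*k/7)
n(48) + ((L + 324) + 1035) = (810/7 + (135/7)*48) + ((1382 + 324) + 1035) = (810/7 + 6480/7) + (1706 + 1035) = 7290/7 + 2741 = 26477/7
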